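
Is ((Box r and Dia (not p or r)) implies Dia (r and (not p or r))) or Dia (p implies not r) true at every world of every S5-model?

Valid in S5

Tableau for the negation not (((Box r and Dia (not p or r)) implies Dia (r and (not p or r))) or Dia (p implies not r)):
1. not (((Box r and Dia (not p or r)) implies Dia (r and (not p or r))) or Dia (p implies not r)), w0
2. not ((Box r and Dia (not p or r)) implies Dia (r and (not p or r))), w0
3. not Dia (p implies not r), w0
4. Box r and Dia (not p or r), w0
5. not Dia (r and (not p or r)), w0
6. Box r, w0
7. Dia (not p or r), w0
8. not (p implies not r), w0
9. p, w0
10. r, w0
11. not (r and (not p or r)), w0
12. not (not p or r), w0
13. not r, w0
Accessibility: w0Rw0
Branch closes: r and not r both at w0.
Every branch of the negation's tableau closes; the branch above is one of them.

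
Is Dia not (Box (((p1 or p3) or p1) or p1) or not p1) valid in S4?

No, not valid

Tableau for the negation not Dia not (Box (((p1 or p3) or p1) or p1) or not p1):
1. not Dia not (Box (((p1 or p3) or p1) or p1) or not p1), 0
2. Box (((p1 or p3) or p1) or p1) or not p1, 0
3. not p1, 0
Accessibility: 0R0
The negation has an open branch (countermodel exists).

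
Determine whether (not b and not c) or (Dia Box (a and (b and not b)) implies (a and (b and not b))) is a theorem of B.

Tableau for the negation not ((not b and not c) or (Dia Box (a and (b and not b)) implies (a and (b and not b)))):
1. not ((not b and not c) or (Dia Box (a and (b and not b)) implies (a and (b and not b)))), 0
2. not (not b and not c), 0
3. not (Dia Box (a and (b and not b)) implies (a and (b and not b))), 0
4. Dia Box (a and (b and not b)), 0
5. not (a and (b and not b)), 0
6. c, 0
7. not (b and not b), 0
8. b, 0
9. Box (a and (b and not b)), 1
10. a and (b and not b), 0
11. a, 0
12. b and not b, 0
13. not b, 0
Accessibility: 0R0, 0R1, 1R0, 1R1
Branch closes: b and not b both at 0.
Every branch of the negation's tableau closes; the branch above is one of them.

Valid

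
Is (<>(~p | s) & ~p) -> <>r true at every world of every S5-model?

Tableau for the negation ~((<>(~p | s) & ~p) -> <>r):
1. ~((<>(~p | s) & ~p) -> <>r), u
2. <>(~p | s) & ~p, u
3. ~<>r, u
4. <>(~p | s), u
5. ~p, u
6. ~r, u
7. ~p | s, v
8. ~r, v
9. s, v
Accessibility: uRu, uRv, vRu, vRv
The negation has an open branch (countermodel exists).

Invalid (countermodel exists)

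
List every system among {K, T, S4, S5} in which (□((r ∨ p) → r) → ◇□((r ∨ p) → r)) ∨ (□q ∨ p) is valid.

K-tableau for the negation ¬((□((r ∨ p) → r) → ◇□((r ∨ p) → r)) ∨ (□q ∨ p)):
1. ¬((□((r ∨ p) → r) → ◇□((r ∨ p) → r)) ∨ (□q ∨ p)), 0
2. ¬(□((r ∨ p) → r) → ◇□((r ∨ p) → r)), 0
3. ¬(□q ∨ p), 0
4. □((r ∨ p) → r), 0
5. ¬◇□((r ∨ p) → r), 0
6. ¬□q, 0
7. ¬p, 0
8. ¬q, 1
9. (r ∨ p) → r, 1
10. ¬□((r ∨ p) → r), 1
11. r, 1
12. ¬((r ∨ p) → r), 2
13. r ∨ p, 2
14. ¬r, 2
15. p, 2
Accessibility: 0R1, 1R2
Complete open branch: countermodel on a K-frame, so not valid in K.
T-tableau for the negation ¬((□((r ∨ p) → r) → ◇□((r ∨ p) → r)) ∨ (□q ∨ p)):
1. ¬((□((r ∨ p) → r) → ◇□((r ∨ p) → r)) ∨ (□q ∨ p)), 0
2. ¬(□((r ∨ p) → r) → ◇□((r ∨ p) → r)), 0
3. ¬(□q ∨ p), 0
4. □((r ∨ p) → r), 0
5. ¬◇□((r ∨ p) → r), 0
6. ¬□q, 0
7. ¬p, 0
8. (r ∨ p) → r, 0
9. ¬□((r ∨ p) → r), 0
10. ¬(r ∨ p), 0
11. ¬r, 0
12. ¬q, 1
13. (r ∨ p) → r, 1
14. ¬□((r ∨ p) → r), 1
15. ¬(r ∨ p), 1
16. ¬r, 1
17. ¬p, 1
18. ¬((r ∨ p) → r), 2
19. r ∨ p, 2
20. ¬r, 2
21. (r ∨ p) → r, 2
22. ¬□((r ∨ p) → r), 2
23. p, 2
24. ¬(r ∨ p), 2
25. ¬p, 2
Accessibility: 0R0, 0R1, 0R2, 1R1, 2R2
Branch closes: p and ¬p both at 2.
Every branch closes (one shown): valid in T, hence also in S4, S5 (every theorem of T is a theorem of S4 and S5).

T, S4, S5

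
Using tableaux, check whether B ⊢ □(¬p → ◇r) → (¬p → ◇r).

Yes, valid

Tableau for the negation ¬(□(¬p → ◇r) → (¬p → ◇r)):
1. ¬(□(¬p → ◇r) → (¬p → ◇r)), w0
2. □(¬p → ◇r), w0
3. ¬(¬p → ◇r), w0
4. ¬p, w0
5. ¬◇r, w0
6. ¬p → ◇r, w0
7. ¬r, w0
8. ◇r, w0
9. r, w1
10. ¬p → ◇r, w1
11. ¬r, w1
Accessibility: w0Rw0, w0Rw1, w1Rw0, w1Rw1
Branch closes: r and ¬r both at w1.
Every branch of the negation's tableau closes; the branch above is one of them.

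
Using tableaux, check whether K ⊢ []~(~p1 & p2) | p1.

Tableau for the negation ~([]~(~p1 & p2) | p1):
1. ~([]~(~p1 & p2) | p1), u
2. ~[]~(~p1 & p2), u
3. ~p1, u
4. ~p1 & p2, v
5. ~p1, v
6. p2, v
Accessibility: uRv
The negation has an open branch (countermodel exists).

Not valid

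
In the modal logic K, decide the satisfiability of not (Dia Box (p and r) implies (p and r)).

Satisfiable (open branch found)

1. not (Dia Box (p and r) implies (p and r)), w0
2. Dia Box (p and r), w0
3. not (p and r), w0
4. not r, w0
5. Box (p and r), w1
Accessibility: w0Rw1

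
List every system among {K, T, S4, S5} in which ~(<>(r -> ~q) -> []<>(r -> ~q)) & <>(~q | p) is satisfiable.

K, T, S4

S4-tableau for the formula:
1. ~(<>(r -> ~q) -> []<>(r -> ~q)) & <>(~q | p), u
2. ~(<>(r -> ~q) -> []<>(r -> ~q)), u
3. <>(~q | p), u
4. <>(r -> ~q), u
5. ~[]<>(r -> ~q), u
6. ~q | p, v
7. p, v
8. r -> ~q, w
9. ~q, w
10. ~<>(r -> ~q), x
11. ~(r -> ~q), x
12. r, x
13. q, x
Accessibility: uRu, uRv, uRw, uRx, vRv, wRw, xRx
Complete open branch: satisfiable in S4, hence also in K, T (this S4-model is also a K-model and a T-model).
S5-tableau for the formula:
1. ~(<>(r -> ~q) -> []<>(r -> ~q)) & <>(~q | p), u
2. ~(<>(r -> ~q) -> []<>(r -> ~q)), u
3. <>(~q | p), u
4. <>(r -> ~q), u
5. ~[]<>(r -> ~q), u
6. ~q | p, v
7. p, v
8. r -> ~q, w
9. ~q, w
10. ~<>(r -> ~q), x
11. ~(r -> ~q), u
12. r, u
13. q, u
14. ~(r -> ~q), v
15. r, v
16. q, v
17. ~(r -> ~q), w
18. r, w
19. q, w
Accessibility: uRu, uRv, uRw, uRx, vRu, vRv, vRw, vRx, wRu, wRv, wRw, wRx, xRu, xRv, xRw, xRx
Branch closes: q and ~q both at w.
Every branch closes (one shown): unsatisfiable in S5.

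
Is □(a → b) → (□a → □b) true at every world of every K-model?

Valid

Tableau for the negation ¬(□(a → b) → (□a → □b)):
1. ¬(□(a → b) → (□a → □b)), u
2. □(a → b), u
3. ¬(□a → □b), u
4. □a, u
5. ¬□b, u
6. ¬b, v
7. a → b, v
8. a, v
9. b, v
Accessibility: uRv
Branch closes: b and ¬b both at v.
Every branch of the negation's tableau closes; the branch above is one of them.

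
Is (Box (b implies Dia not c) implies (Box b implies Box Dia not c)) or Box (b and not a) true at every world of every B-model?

Valid in B

Tableau for the negation not ((Box (b implies Dia not c) implies (Box b implies Box Dia not c)) or Box (b and not a)):
1. not ((Box (b implies Dia not c) implies (Box b implies Box Dia not c)) or Box (b and not a)), u
2. not (Box (b implies Dia not c) implies (Box b implies Box Dia not c)), u   [neg-or-rule on 1]
3. not Box (b and not a), u   [neg-or-rule on 1]
4. Box (b implies Dia not c), u   [neg-implies-rule on 2]
5. not (Box b implies Box Dia not c), u   [neg-implies-rule on 2]
6. Box b, u   [neg-implies-rule on 5]
7. not Box Dia not c, u   [neg-implies-rule on 5]
8. b implies Dia not c, u   [Box-rule on 4 via uRu]
9. b, u   [Box-rule on 6 via uRu]
10. Dia not c, u   [implies-rule on 8 (branches; this branch)]
11. not (b and not a), v   [neg-Box-rule on 3: fresh world v, uRv]
12. b implies Dia not c, v   [Box-rule on 4 via uRv]
13. b, v   [Box-rule on 6 via uRv]
14. a, v   [neg-and-rule on 11 (branches; this branch)]
15. Dia not c, v   [implies-rule on 12 (branches; this branch)]
16. not Dia not c, w   [neg-Box-rule on 7: fresh world w, uRw]
17. b implies Dia not c, w   [Box-rule on 4 via uRw]
18. b, w   [Box-rule on 6 via uRw]
19. c, u   [neg-Dia-rule on 16 via wRu]
20. c, w   [neg-Dia-rule on 16 via wRw]
21. Dia not c, w   [implies-rule on 17 (branches; this branch)]
22. not c, x   [Dia-rule on 10: fresh world x, uRx]
23. b implies Dia not c, x   [Box-rule on 4 via uRx]
24. b, x   [Box-rule on 6 via uRx]
25. Dia not c, x   [implies-rule on 23 (branches; this branch)]
26. not c, y   [Dia-rule on 15: fresh world y, vRy]
27. not c, z   [Dia-rule on 21: fresh world z, wRz]
28. c, z   [neg-Dia-rule on 16 via wRz]
Accessibility: uRu, uRv, uRw, uRx, vRu, vRv, vRy, wRu, wRw, wRz, xRu, xRx, yRv, yRy, zRw, zRz
Branch closes: c and not c both at z.
All branches of the negation close; one closing branch shown above.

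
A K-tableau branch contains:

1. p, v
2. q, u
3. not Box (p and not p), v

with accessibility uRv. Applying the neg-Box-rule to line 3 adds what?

a fresh world w with vRw, and not (p and not p) at w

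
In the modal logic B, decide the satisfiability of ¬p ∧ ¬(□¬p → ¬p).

Unsatisfiable (every branch closes)

1. ¬p ∧ ¬(□¬p → ¬p), u
2. ¬p, u
3. ¬(□¬p → ¬p), u
4. □¬p, u
5. p, u
Accessibility: uRu
Branch closes: p and ¬p both at u.
(One branch shown.) All branches close.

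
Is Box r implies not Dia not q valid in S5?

Not valid

Tableau for the negation not (Box r implies not Dia not q):
1. not (Box r implies not Dia not q), 0
2. Box r, 0
3. Dia not q, 0
4. r, 0
5. not q, 1
6. r, 1
Accessibility: 0R0, 0R1, 1R0, 1R1
The negation has an open branch (countermodel exists).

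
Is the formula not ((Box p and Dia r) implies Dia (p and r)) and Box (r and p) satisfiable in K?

Unsatisfiable

1. not ((Box p and Dia r) implies Dia (p and r)) and Box (r and p), 0
2. not ((Box p and Dia r) implies Dia (p and r)), 0   [and-rule on 1]
3. Box (r and p), 0   [and-rule on 1]
4. Box p and Dia r, 0   [neg-implies-rule on 2]
5. not Dia (p and r), 0   [neg-implies-rule on 2]
6. Box p, 0   [and-rule on 4]
7. Dia r, 0   [and-rule on 4]
8. r, 1   [Dia-rule on 7: fresh world 1, 0R1]
9. r and p, 1   [Box-rule on 3 via 0R1]
10. p, 1   [and-rule on 9]
11. not (p and r), 1   [neg-Dia-rule on 5 via 0R1]
12. not r, 1   [neg-and-rule on 11 (branches; this branch)]
Accessibility: 0R1
Branch closes: r and not r both at 1.
All branches of the tableau close; one closing branch shown above.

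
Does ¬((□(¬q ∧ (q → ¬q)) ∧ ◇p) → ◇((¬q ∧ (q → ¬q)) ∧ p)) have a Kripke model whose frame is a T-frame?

Unsatisfiable

1. ¬((□(¬q ∧ (q → ¬q)) ∧ ◇p) → ◇((¬q ∧ (q → ¬q)) ∧ p)), w0
2. □(¬q ∧ (q → ¬q)) ∧ ◇p, w0
3. ¬◇((¬q ∧ (q → ¬q)) ∧ p), w0
4. □(¬q ∧ (q → ¬q)), w0
5. ◇p, w0
6. ¬((¬q ∧ (q → ¬q)) ∧ p), w0
7. ¬q ∧ (q → ¬q), w0
8. ¬q, w0
9. q → ¬q, w0
10. ¬p, w0
11. p, w1
12. ¬((¬q ∧ (q → ¬q)) ∧ p), w1
13. ¬q ∧ (q → ¬q), w1
14. ¬q, w1
15. q → ¬q, w1
16. ¬(¬q ∧ (q → ¬q)), w1
17. ¬(q → ¬q), w1
18. q, w1
Accessibility: w0Rw0, w0Rw1, w1Rw1
Branch closes: q and ¬q both at w1.
All branches of the tableau close; one closing branch shown above.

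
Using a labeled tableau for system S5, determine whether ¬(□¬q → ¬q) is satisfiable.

Unsatisfiable

1. ¬(□¬q → ¬q), w0
2. □¬q, w0   [¬→-rule on 1]
3. q, w0   [¬→-rule on 1]
4. ¬q, w0   [□-rule on 2 via w0Rw0]
Accessibility: w0Rw0
Branch closes: q and ¬q both at w0.
Every branch closes; the branch above is one of them.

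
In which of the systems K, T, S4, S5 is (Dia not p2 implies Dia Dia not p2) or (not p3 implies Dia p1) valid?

T-tableau for the negation not ((Dia not p2 implies Dia Dia not p2) or (not p3 implies Dia p1)):
1. not ((Dia not p2 implies Dia Dia not p2) or (not p3 implies Dia p1)), w0
2. not (Dia not p2 implies Dia Dia not p2), w0
3. not (not p3 implies Dia p1), w0
4. Dia not p2, w0
5. not Dia Dia not p2, w0
6. not p3, w0
7. not Dia p1, w0
8. not Dia not p2, w0
9. not p1, w0
10. p2, w0
11. not p2, w1
12. not Dia not p2, w1
13. not p1, w1
14. p2, w1
Accessibility: w0Rw0, w0Rw1, w1Rw1
Branch closes: p2 and not p2 both at w1.
Every branch closes (one shown): valid in T, hence also in S4, S5 (every theorem of T is a theorem of S4 and S5).
K-tableau for the negation not ((Dia not p2 implies Dia Dia not p2) or (not p3 implies Dia p1)):
1. not ((Dia not p2 implies Dia Dia not p2) or (not p3 implies Dia p1)), w0
2. not (Dia not p2 implies Dia Dia not p2), w0
3. not (not p3 implies Dia p1), w0
4. Dia not p2, w0
5. not Dia Dia not p2, w0
6. not p3, w0
7. not Dia p1, w0
8. not p2, w1
9. not Dia not p2, w1
10. not p1, w1
Accessibility: w0Rw1
Complete open branch: countermodel on a K-frame, so not valid in K.

T, S4, S5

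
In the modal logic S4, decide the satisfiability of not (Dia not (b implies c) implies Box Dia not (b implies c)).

1. not (Dia not (b implies c) implies Box Dia not (b implies c)), u
2. Dia not (b implies c), u
3. not Box Dia not (b implies c), u
4. not (b implies c), v
5. b, v
6. not c, v
7. not Dia not (b implies c), w
8. b implies c, w
9. c, w
Accessibility: uRu, uRv, uRw, vRv, wRw

Satisfiable (open branch found)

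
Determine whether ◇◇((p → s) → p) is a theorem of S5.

Tableau for the negation ¬◇◇((p → s) → p):
1. ¬◇◇((p → s) → p), 0
2. ¬◇((p → s) → p), 0
3. ¬((p → s) → p), 0
4. p → s, 0
5. ¬p, 0
6. s, 0
Accessibility: 0R0
The negation has an open branch (countermodel exists).

Invalid (countermodel exists)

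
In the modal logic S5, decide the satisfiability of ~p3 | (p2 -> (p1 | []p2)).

Satisfiable (open branch found)

1. ~p3 | (p2 -> (p1 | []p2)), 0
2. p2 -> (p1 | []p2), 0
3. p1 | []p2, 0
4. []p2, 0
5. p2, 0
Accessibility: 0R0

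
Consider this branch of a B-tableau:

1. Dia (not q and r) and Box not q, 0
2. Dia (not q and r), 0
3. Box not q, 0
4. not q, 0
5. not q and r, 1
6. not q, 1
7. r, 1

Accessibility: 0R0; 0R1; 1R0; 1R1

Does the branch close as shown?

There is no literal clash: for every atom and world, at most one sign appears.

No, open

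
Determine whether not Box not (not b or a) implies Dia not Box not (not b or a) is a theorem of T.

Yes, valid

Tableau for the negation not (not Box not (not b or a) implies Dia not Box not (not b or a)):
1. not (not Box not (not b or a) implies Dia not Box not (not b or a)), w0
2. not Box not (not b or a), w0
3. not Dia not Box not (not b or a), w0
4. Box not (not b or a), w0
5. not (not b or a), w0
6. b, w0
7. not a, w0
8. not b or a, w1
9. Box not (not b or a), w1
10. not (not b or a), w1
11. b, w1
12. not a, w1
13. a, w1
Accessibility: w0Rw0, w0Rw1, w1Rw1
Branch closes: a and not a both at w1.
All branches of the negation close; one closing branch shown above.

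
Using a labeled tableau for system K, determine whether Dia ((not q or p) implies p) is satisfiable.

Yes, satisfiable

1. Dia ((not q or p) implies p), w0
2. (not q or p) implies p, w1   [Dia-rule on 1: fresh world w1, w0Rw1]
3. p, w1   [implies-rule on 2 (branches; this branch)]
Accessibility: w0Rw1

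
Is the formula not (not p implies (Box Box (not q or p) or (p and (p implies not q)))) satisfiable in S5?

1. not (not p implies (Box Box (not q or p) or (p and (p implies not q)))), w0
2. not p, w0   [neg-implies-rule on 1]
3. not (Box Box (not q or p) or (p and (p implies not q))), w0   [neg-implies-rule on 1]
4. not Box Box (not q or p), w0   [neg-or-rule on 3]
5. not (p and (p implies not q)), w0   [neg-or-rule on 3]
6. not Box (not q or p), w1   [neg-Box-rule on 4: fresh world w1, w0Rw1]
7. not (not q or p), w2   [neg-Box-rule on 6: fresh world w2, w1Rw2]
8. q, w2   [neg-or-rule on 7]
9. not p, w2   [neg-or-rule on 7]
Accessibility: w0Rw0, w0Rw1, w0Rw2, w1Rw0, w1Rw1, w1Rw2, w2Rw0, w2Rw1, w2Rw2

Satisfiable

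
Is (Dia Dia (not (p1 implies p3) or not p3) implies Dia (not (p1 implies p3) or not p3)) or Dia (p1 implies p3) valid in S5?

Valid

Tableau for the negation not ((Dia Dia (not (p1 implies p3) or not p3) implies Dia (not (p1 implies p3) or not p3)) or Dia (p1 implies p3)):
1. not ((Dia Dia (not (p1 implies p3) or not p3) implies Dia (not (p1 implies p3) or not p3)) or Dia (p1 implies p3)), 0
2. not (Dia Dia (not (p1 implies p3) or not p3) implies Dia (not (p1 implies p3) or not p3)), 0
3. not Dia (p1 implies p3), 0
4. Dia Dia (not (p1 implies p3) or not p3), 0
5. not Dia (not (p1 implies p3) or not p3), 0
6. not (p1 implies p3), 0
7. p1, 0
8. not p3, 0
9. not (not (p1 implies p3) or not p3), 0
10. p1 implies p3, 0
11. p3, 0
Accessibility: 0R0
Branch closes: p3 and not p3 both at 0.
Every branch of the negation's tableau closes; the branch above is one of them.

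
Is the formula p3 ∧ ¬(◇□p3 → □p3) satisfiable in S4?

Yes, satisfiable

1. p3 ∧ ¬(◇□p3 → □p3), 0
2. p3, 0   [∧-rule on 1]
3. ¬(◇□p3 → □p3), 0   [∧-rule on 1]
4. ◇□p3, 0   [¬→-rule on 3]
5. ¬□p3, 0   [¬→-rule on 3]
6. □p3, 1   [◇-rule on 4: fresh world 1, 0R1]
7. p3, 1   [□-rule on 6 via 1R1]
8. ¬p3, 2   [¬□-rule on 5: fresh world 2, 0R2]
Accessibility: 0R0, 0R1, 0R2, 1R1, 2R2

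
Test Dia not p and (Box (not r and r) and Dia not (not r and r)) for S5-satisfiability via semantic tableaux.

No, unsatisfiable

1. Dia not p and (Box (not r and r) and Dia not (not r and r)), w0
2. Dia not p, w0   [and-rule on 1]
3. Box (not r and r) and Dia not (not r and r), w0   [and-rule on 1]
4. Box (not r and r), w0   [and-rule on 3]
5. Dia not (not r and r), w0   [and-rule on 3]
6. not r and r, w0   [Box-rule on 4 via w0Rw0]
7. not r, w0   [and-rule on 6]
8. r, w0   [and-rule on 6]
Accessibility: w0Rw0
Branch closes: r and not r both at w0.
All branches of the tableau close; one closing branch shown above.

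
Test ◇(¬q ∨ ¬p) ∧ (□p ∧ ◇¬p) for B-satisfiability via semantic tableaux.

1. ◇(¬q ∨ ¬p) ∧ (□p ∧ ◇¬p), w0
2. ◇(¬q ∨ ¬p), w0   [∧-rule on 1]
3. □p ∧ ◇¬p, w0   [∧-rule on 1]
4. □p, w0   [∧-rule on 3]
5. ◇¬p, w0   [∧-rule on 3]
6. p, w0   [□-rule on 4 via w0Rw0]
7. ¬q ∨ ¬p, w1   [◇-rule on 2: fresh world w1, w0Rw1]
8. p, w1   [□-rule on 4 via w0Rw1]
9. ¬q, w1   [∨-rule on 7 (branches; this branch)]
10. ¬p, w2   [◇-rule on 5: fresh world w2, w0Rw2]
11. p, w2   [□-rule on 4 via w0Rw2]
Accessibility: w0Rw0, w0Rw1, w0Rw2, w1Rw0, w1Rw1, w2Rw0, w2Rw2
Branch closes: p and ¬p both at w2.
Every branch closes; the branch above is one of them.

Unsatisfiable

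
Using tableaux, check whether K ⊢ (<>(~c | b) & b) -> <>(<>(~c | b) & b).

Tableau for the negation ~((<>(~c | b) & b) -> <>(<>(~c | b) & b)):
1. ~((<>(~c | b) & b) -> <>(<>(~c | b) & b)), u
2. <>(~c | b) & b, u
3. ~<>(<>(~c | b) & b), u
4. <>(~c | b), u
5. b, u
6. ~c | b, v
7. ~(<>(~c | b) & b), v
8. b, v
9. ~<>(~c | b), v
Accessibility: uRv
The negation has an open branch (countermodel exists).

Not valid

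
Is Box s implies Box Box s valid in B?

Tableau for the negation not (Box s implies Box Box s):
1. not (Box s implies Box Box s), u
2. Box s, u
3. not Box Box s, u
4. s, u
5. not Box s, v
6. s, v
7. not s, w
Accessibility: uRu, uRv, vRu, vRv, vRw, wRv, wRw
The negation has an open branch (countermodel exists).

Invalid (countermodel exists)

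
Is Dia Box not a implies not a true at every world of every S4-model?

Not valid

Tableau for the negation not (Dia Box not a implies not a):
1. not (Dia Box not a implies not a), w0
2. Dia Box not a, w0   [neg-implies-rule on 1]
3. a, w0   [neg-implies-rule on 1]
4. Box not a, w1   [Dia-rule on 2: fresh world w1, w0Rw1]
5. not a, w1   [Box-rule on 4 via w1Rw1]
Accessibility: w0Rw0, w0Rw1, w1Rw1
The negation has an open branch (countermodel exists).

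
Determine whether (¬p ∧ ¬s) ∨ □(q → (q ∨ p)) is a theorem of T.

Tableau for the negation ¬((¬p ∧ ¬s) ∨ □(q → (q ∨ p))):
1. ¬((¬p ∧ ¬s) ∨ □(q → (q ∨ p))), 0
2. ¬(¬p ∧ ¬s), 0   [¬∨-rule on 1]
3. ¬□(q → (q ∨ p)), 0   [¬∨-rule on 1]
4. s, 0   [¬∧-rule on 2 (branches; this branch)]
5. ¬(q → (q ∨ p)), 1   [¬□-rule on 3: fresh world 1, 0R1]
6. q, 1   [¬→-rule on 5]
7. ¬(q ∨ p), 1   [¬→-rule on 5]
8. ¬q, 1   [¬∨-rule on 7]
9. ¬p, 1   [¬∨-rule on 7]
Accessibility: 0R0, 0R1, 1R1
Branch closes: q and ¬q both at 1.
All branches of the negation close; one closing branch shown above.

Valid in T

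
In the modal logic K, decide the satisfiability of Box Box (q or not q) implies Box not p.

Satisfiable (open branch found)

1. Box Box (q or not q) implies Box not p, w0
2. Box not p, w0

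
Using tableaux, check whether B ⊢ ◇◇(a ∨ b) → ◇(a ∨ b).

Not valid

Tableau for the negation ¬(◇◇(a ∨ b) → ◇(a ∨ b)):
1. ¬(◇◇(a ∨ b) → ◇(a ∨ b)), u
2. ◇◇(a ∨ b), u
3. ¬◇(a ∨ b), u
4. ¬(a ∨ b), u
5. ¬a, u
6. ¬b, u
7. ◇(a ∨ b), v
8. ¬(a ∨ b), v
9. ¬a, v
10. ¬b, v
11. a ∨ b, w
12. b, w
Accessibility: uRu, uRv, vRu, vRv, vRw, wRv, wRw
The negation has an open branch (countermodel exists).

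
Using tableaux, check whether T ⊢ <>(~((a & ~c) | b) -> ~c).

Tableau for the negation ~<>(~((a & ~c) | b) -> ~c):
1. ~<>(~((a & ~c) | b) -> ~c), 0
2. ~(~((a & ~c) | b) -> ~c), 0   [~<>-rule on 1 via 0R0]
3. ~((a & ~c) | b), 0   [~->-rule on 2]
4. c, 0   [~->-rule on 2]
5. ~(a & ~c), 0   [~|-rule on 3]
6. ~b, 0   [~|-rule on 3]
Accessibility: 0R0
The negation has an open branch (countermodel exists).

Not valid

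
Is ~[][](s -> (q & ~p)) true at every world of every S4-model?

Not valid

Tableau for the negation [][](s -> (q & ~p)):
1. [][](s -> (q & ~p)), u
2. [](s -> (q & ~p)), u
3. s -> (q & ~p), u
4. q & ~p, u
5. q, u
6. ~p, u
Accessibility: uRu
The negation has an open branch (countermodel exists).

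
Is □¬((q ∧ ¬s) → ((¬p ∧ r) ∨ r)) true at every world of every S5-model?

No, not valid

Tableau for the negation ¬□¬((q ∧ ¬s) → ((¬p ∧ r) ∨ r)):
1. ¬□¬((q ∧ ¬s) → ((¬p ∧ r) ∨ r)), w0
2. (q ∧ ¬s) → ((¬p ∧ r) ∨ r), w1
3. (¬p ∧ r) ∨ r, w1
4. r, w1
Accessibility: w0Rw0, w0Rw1, w1Rw0, w1Rw1
The negation has an open branch (countermodel exists).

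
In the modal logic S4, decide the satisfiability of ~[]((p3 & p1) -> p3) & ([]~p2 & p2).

Unsatisfiable (every branch closes)

1. ~[]((p3 & p1) -> p3) & ([]~p2 & p2), w0
2. ~[]((p3 & p1) -> p3), w0
3. []~p2 & p2, w0
4. []~p2, w0
5. p2, w0
6. ~p2, w0
Accessibility: w0Rw0
Branch closes: p2 and ~p2 both at w0.
All branches of the tableau close; one closing branch shown above.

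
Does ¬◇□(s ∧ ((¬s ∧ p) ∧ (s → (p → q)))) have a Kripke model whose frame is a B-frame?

1. ¬◇□(s ∧ ((¬s ∧ p) ∧ (s → (p → q)))), w0
2. ¬□(s ∧ ((¬s ∧ p) ∧ (s → (p → q)))), w0   [¬◇-rule on 1 via w0Rw0]
3. ¬(s ∧ ((¬s ∧ p) ∧ (s → (p → q)))), w1   [¬□-rule on 2: fresh world w1, w0Rw1]
4. ¬□(s ∧ ((¬s ∧ p) ∧ (s → (p → q)))), w1   [¬◇-rule on 1 via w0Rw1]
5. ¬((¬s ∧ p) ∧ (s → (p → q))), w1   [¬∧-rule on 3 (branches; this branch)]
6. ¬(s → (p → q)), w1   [¬∧-rule on 5 (branches; this branch)]
7. s, w1   [¬→-rule on 6]
8. ¬(p → q), w1   [¬→-rule on 6]
9. p, w1   [¬→-rule on 8]
10. ¬q, w1   [¬→-rule on 8]
11. ¬(s ∧ ((¬s ∧ p) ∧ (s → (p → q)))), w2   [¬□-rule on 4: fresh world w2, w1Rw2]
12. ¬((¬s ∧ p) ∧ (s → (p → q))), w2   [¬∧-rule on 11 (branches; this branch)]
13. ¬(s → (p → q)), w2   [¬∧-rule on 12 (branches; this branch)]
14. s, w2   [¬→-rule on 13]
15. ¬(p → q), w2   [¬→-rule on 13]
16. p, w2   [¬→-rule on 15]
17. ¬q, w2   [¬→-rule on 15]
Accessibility: w0Rw0, w0Rw1, w1Rw0, w1Rw1, w1Rw2, w2Rw1, w2Rw2

Satisfiable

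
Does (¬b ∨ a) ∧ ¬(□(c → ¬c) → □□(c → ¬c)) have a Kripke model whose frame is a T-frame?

1. (¬b ∨ a) ∧ ¬(□(c → ¬c) → □□(c → ¬c)), w0
2. ¬b ∨ a, w0   [∧-rule on 1]
3. ¬(□(c → ¬c) → □□(c → ¬c)), w0   [∧-rule on 1]
4. □(c → ¬c), w0   [¬→-rule on 3]
5. ¬□□(c → ¬c), w0   [¬→-rule on 3]
6. c → ¬c, w0   [□-rule on 4 via w0Rw0]
7. a, w0   [∨-rule on 2 (branches; this branch)]
8. ¬c, w0   [→-rule on 6 (branches; this branch)]
9. ¬□(c → ¬c), w1   [¬□-rule on 5: fresh world w1, w0Rw1]
10. c → ¬c, w1   [□-rule on 4 via w0Rw1]
11. ¬c, w1   [→-rule on 10 (branches; this branch)]
12. ¬(c → ¬c), w2   [¬□-rule on 9: fresh world w2, w1Rw2]
13. c, w2   [¬→-rule on 12]
Accessibility: w0Rw0, w0Rw1, w1Rw1, w1Rw2, w2Rw2

Satisfiable (open branch found)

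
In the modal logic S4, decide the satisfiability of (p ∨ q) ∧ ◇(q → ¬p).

1. (p ∨ q) ∧ ◇(q → ¬p), u
2. p ∨ q, u
3. ◇(q → ¬p), u
4. q, u
5. q → ¬p, v
6. ¬p, v
Accessibility: uRu, uRv, vRv

Yes, satisfiable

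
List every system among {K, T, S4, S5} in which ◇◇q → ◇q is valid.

T-tableau for the negation ¬(◇◇q → ◇q):
1. ¬(◇◇q → ◇q), w0
2. ◇◇q, w0   [¬→-rule on 1]
3. ¬◇q, w0   [¬→-rule on 1]
4. ¬q, w0   [¬◇-rule on 3 via w0Rw0]
5. ◇q, w1   [◇-rule on 2: fresh world w1, w0Rw1]
6. ¬q, w1   [¬◇-rule on 3 via w0Rw1]
7. q, w2   [◇-rule on 5: fresh world w2, w1Rw2]
Accessibility: w0Rw0, w0Rw1, w1Rw1, w1Rw2, w2Rw2
Complete open branch: countermodel on a T-frame, so not valid in T, nor in K (the same frame is also a K-frame).
S4-tableau for the negation ¬(◇◇q → ◇q):
1. ¬(◇◇q → ◇q), w0
2. ◇◇q, w0   [¬→-rule on 1]
3. ¬◇q, w0   [¬→-rule on 1]
4. ¬q, w0   [¬◇-rule on 3 via w0Rw0]
5. ◇q, w1   [◇-rule on 2: fresh world w1, w0Rw1]
6. ¬q, w1   [¬◇-rule on 3 via w0Rw1]
7. q, w2   [◇-rule on 5: fresh world w2, w1Rw2]
8. ¬q, w2   [¬◇-rule on 3 via w0Rw2]
Accessibility: w0Rw0, w0Rw1, w0Rw2, w1Rw1, w1Rw2, w2Rw2
Branch closes: q and ¬q both at w2.
Every branch closes (one shown): valid in S4, hence also in S5 (every theorem of S4 is a theorem of S5).

S4, S5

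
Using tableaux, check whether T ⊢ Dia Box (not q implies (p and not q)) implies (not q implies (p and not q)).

Tableau for the negation not (Dia Box (not q implies (p and not q)) implies (not q implies (p and not q))):
1. not (Dia Box (not q implies (p and not q)) implies (not q implies (p and not q))), w0
2. Dia Box (not q implies (p and not q)), w0
3. not (not q implies (p and not q)), w0
4. not q, w0
5. not (p and not q), w0
6. not p, w0
7. Box (not q implies (p and not q)), w1
8. not q implies (p and not q), w1
9. p and not q, w1
10. p, w1
11. not q, w1
Accessibility: w0Rw0, w0Rw1, w1Rw1
The negation has an open branch (countermodel exists).

Not valid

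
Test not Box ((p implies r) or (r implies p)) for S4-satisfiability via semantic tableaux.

No, unsatisfiable

1. not Box ((p implies r) or (r implies p)), w0
2. not ((p implies r) or (r implies p)), w1
3. not (p implies r), w1
4. not (r implies p), w1
5. p, w1
6. not r, w1
7. r, w1
8. not p, w1
Accessibility: w0Rw0, w0Rw1, w1Rw1
Branch closes: r and not r both at w1.
(One branch shown.) All branches close.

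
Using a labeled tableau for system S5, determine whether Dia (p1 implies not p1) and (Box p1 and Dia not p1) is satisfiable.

1. Dia (p1 implies not p1) and (Box p1 and Dia not p1), w0
2. Dia (p1 implies not p1), w0
3. Box p1 and Dia not p1, w0
4. Box p1, w0
5. Dia not p1, w0
6. p1, w0
7. p1 implies not p1, w1
8. p1, w1
9. not p1, w1
Accessibility: w0Rw0, w0Rw1, w1Rw0, w1Rw1
Branch closes: p1 and not p1 both at w1.
Every branch closes; the branch above is one of them.

Unsatisfiable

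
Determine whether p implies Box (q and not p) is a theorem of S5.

No, not valid

Tableau for the negation not (p implies Box (q and not p)):
1. not (p implies Box (q and not p)), u
2. p, u
3. not Box (q and not p), u
4. not (q and not p), v
5. p, v
Accessibility: uRu, uRv, vRu, vRv
The negation has an open branch (countermodel exists).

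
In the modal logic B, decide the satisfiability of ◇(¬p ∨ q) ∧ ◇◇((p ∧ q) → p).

Yes, satisfiable

1. ◇(¬p ∨ q) ∧ ◇◇((p ∧ q) → p), w0
2. ◇(¬p ∨ q), w0
3. ◇◇((p ∧ q) → p), w0
4. ¬p ∨ q, w1
5. q, w1
6. ◇((p ∧ q) → p), w2
7. (p ∧ q) → p, w3
8. p, w3
Accessibility: w0Rw0, w0Rw1, w0Rw2, w1Rw0, w1Rw1, w2Rw0, w2Rw2, w2Rw3, w3Rw2, w3Rw3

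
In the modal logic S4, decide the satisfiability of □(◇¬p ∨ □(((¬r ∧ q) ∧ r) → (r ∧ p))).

1. □(◇¬p ∨ □(((¬r ∧ q) ∧ r) → (r ∧ p))), 0
2. ◇¬p ∨ □(((¬r ∧ q) ∧ r) → (r ∧ p)), 0   [□-rule on 1 via 0R0]
3. □(((¬r ∧ q) ∧ r) → (r ∧ p)), 0   [∨-rule on 2 (branches; this branch)]
4. ((¬r ∧ q) ∧ r) → (r ∧ p), 0   [□-rule on 3 via 0R0]
5. r ∧ p, 0   [→-rule on 4 (branches; this branch)]
6. r, 0   [∧-rule on 5]
7. p, 0   [∧-rule on 5]
Accessibility: 0R0

Satisfiable (open branch found)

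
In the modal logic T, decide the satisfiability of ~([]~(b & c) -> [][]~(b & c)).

Satisfiable (open branch found)

1. ~([]~(b & c) -> [][]~(b & c)), w0
2. []~(b & c), w0   [~->-rule on 1]
3. ~[][]~(b & c), w0   [~->-rule on 1]
4. ~(b & c), w0   [[]-rule on 2 via w0Rw0]
5. ~c, w0   [~&-rule on 4 (branches; this branch)]
6. ~[]~(b & c), w1   [~[]-rule on 3: fresh world w1, w0Rw1]
7. ~(b & c), w1   [[]-rule on 2 via w0Rw1]
8. ~c, w1   [~&-rule on 7 (branches; this branch)]
9. b & c, w2   [~[]-rule on 6: fresh world w2, w1Rw2]
10. b, w2   [&-rule on 9]
11. c, w2   [&-rule on 9]
Accessibility: w0Rw0, w0Rw1, w1Rw1, w1Rw2, w2Rw2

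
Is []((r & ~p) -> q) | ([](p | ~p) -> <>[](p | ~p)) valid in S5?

Valid in S5

Tableau for the negation ~([]((r & ~p) -> q) | ([](p | ~p) -> <>[](p | ~p))):
1. ~([]((r & ~p) -> q) | ([](p | ~p) -> <>[](p | ~p))), 0
2. ~[]((r & ~p) -> q), 0
3. ~([](p | ~p) -> <>[](p | ~p)), 0
4. [](p | ~p), 0
5. ~<>[](p | ~p), 0
6. p | ~p, 0
7. ~[](p | ~p), 0
8. ~p, 0
9. ~((r & ~p) -> q), 1
10. r & ~p, 1
11. ~q, 1
12. r, 1
13. ~p, 1
14. p | ~p, 1
15. ~[](p | ~p), 1
16. ~(p | ~p), 2
17. ~p, 2
18. p, 2
Accessibility: 0R0, 0R1, 0R2, 1R0, 1R1, 1R2, 2R0, 2R1, 2R2
Branch closes: p and ~p both at 2.
Every branch of the negation's tableau closes; the branch above is one of them.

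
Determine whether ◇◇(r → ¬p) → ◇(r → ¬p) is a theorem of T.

No, not valid

Tableau for the negation ¬(◇◇(r → ¬p) → ◇(r → ¬p)):
1. ¬(◇◇(r → ¬p) → ◇(r → ¬p)), 0
2. ◇◇(r → ¬p), 0   [¬→-rule on 1]
3. ¬◇(r → ¬p), 0   [¬→-rule on 1]
4. ¬(r → ¬p), 0   [¬◇-rule on 3 via 0R0]
5. r, 0   [¬→-rule on 4]
6. p, 0   [¬→-rule on 4]
7. ◇(r → ¬p), 1   [◇-rule on 2: fresh world 1, 0R1]
8. ¬(r → ¬p), 1   [¬◇-rule on 3 via 0R1]
9. r, 1   [¬→-rule on 8]
10. p, 1   [¬→-rule on 8]
11. r → ¬p, 2   [◇-rule on 7: fresh world 2, 1R2]
12. ¬p, 2   [→-rule on 11 (branches; this branch)]
Accessibility: 0R0, 0R1, 1R1, 1R2, 2R2
The negation has an open branch (countermodel exists).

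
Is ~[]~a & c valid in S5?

Not valid

Tableau for the negation ~(~[]~a & c):
1. ~(~[]~a & c), w0
2. ~c, w0   [~&-rule on 1 (branches; this branch)]
Accessibility: w0Rw0
The negation has an open branch (countermodel exists).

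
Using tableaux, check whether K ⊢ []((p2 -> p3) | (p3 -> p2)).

Tableau for the negation ~[]((p2 -> p3) | (p3 -> p2)):
1. ~[]((p2 -> p3) | (p3 -> p2)), 0
2. ~((p2 -> p3) | (p3 -> p2)), 1
3. ~(p2 -> p3), 1
4. ~(p3 -> p2), 1
5. p2, 1
6. ~p3, 1
7. p3, 1
8. ~p2, 1
Accessibility: 0R1
Branch closes: p3 and ~p3 both at 1.
All branches of the negation close; one closing branch shown above.

Valid in K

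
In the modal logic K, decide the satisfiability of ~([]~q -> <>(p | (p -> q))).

1. ~([]~q -> <>(p | (p -> q))), w0
2. []~q, w0
3. ~<>(p | (p -> q)), w0

Satisfiable (open branch found)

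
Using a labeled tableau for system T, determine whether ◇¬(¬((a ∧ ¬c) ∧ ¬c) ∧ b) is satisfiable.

Yes, satisfiable

1. ◇¬(¬((a ∧ ¬c) ∧ ¬c) ∧ b), 0
2. ¬(¬((a ∧ ¬c) ∧ ¬c) ∧ b), 1
3. ¬b, 1
Accessibility: 0R0, 0R1, 1R1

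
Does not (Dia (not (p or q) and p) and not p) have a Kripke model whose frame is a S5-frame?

Satisfiable (open branch found)

1. not (Dia (not (p or q) and p) and not p), 0
2. p, 0
Accessibility: 0R0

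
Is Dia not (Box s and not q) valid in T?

Invalid (countermodel exists)

Tableau for the negation not Dia not (Box s and not q):
1. not Dia not (Box s and not q), 0
2. Box s and not q, 0   [neg-Dia-rule on 1 via 0R0]
3. Box s, 0   [and-rule on 2]
4. not q, 0   [and-rule on 2]
5. s, 0   [Box-rule on 3 via 0R0]
Accessibility: 0R0
The negation has an open branch (countermodel exists).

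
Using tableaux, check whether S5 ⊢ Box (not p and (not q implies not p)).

No, not valid

Tableau for the negation not Box (not p and (not q implies not p)):
1. not Box (not p and (not q implies not p)), u
2. not (not p and (not q implies not p)), v
3. not (not q implies not p), v
4. not q, v
5. p, v
Accessibility: uRu, uRv, vRu, vRv
The negation has an open branch (countermodel exists).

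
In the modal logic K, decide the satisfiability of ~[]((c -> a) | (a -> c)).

Unsatisfiable

1. ~[]((c -> a) | (a -> c)), w0
2. ~((c -> a) | (a -> c)), w1
3. ~(c -> a), w1
4. ~(a -> c), w1
5. c, w1
6. ~a, w1
7. a, w1
8. ~c, w1
Accessibility: w0Rw1
Branch closes: a and ~a both at w1.
All branches of the tableau close; one closing branch shown above.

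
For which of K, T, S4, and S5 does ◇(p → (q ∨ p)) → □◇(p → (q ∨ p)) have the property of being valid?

T-tableau for the negation ¬(◇(p → (q ∨ p)) → □◇(p → (q ∨ p))):
1. ¬(◇(p → (q ∨ p)) → □◇(p → (q ∨ p))), u
2. ◇(p → (q ∨ p)), u
3. ¬□◇(p → (q ∨ p)), u
4. p → (q ∨ p), v
5. q ∨ p, v
6. p, v
7. ¬◇(p → (q ∨ p)), w
8. ¬(p → (q ∨ p)), w
9. p, w
10. ¬(q ∨ p), w
11. ¬q, w
12. ¬p, w
Accessibility: uRu, uRv, uRw, vRv, wRw
Branch closes: p and ¬p both at w.
Every branch closes (one shown): valid in T, hence also in S4, S5 (every theorem of T is a theorem of S4 and S5).
K-tableau for the negation ¬(◇(p → (q ∨ p)) → □◇(p → (q ∨ p))):
1. ¬(◇(p → (q ∨ p)) → □◇(p → (q ∨ p))), u
2. ◇(p → (q ∨ p)), u
3. ¬□◇(p → (q ∨ p)), u
4. p → (q ∨ p), v
5. q ∨ p, v
6. p, v
7. ¬◇(p → (q ∨ p)), w
Accessibility: uRv, uRw
Complete open branch: countermodel on a K-frame, so not valid in K.

T, S4, S5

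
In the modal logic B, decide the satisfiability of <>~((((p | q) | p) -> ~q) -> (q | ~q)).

1. <>~((((p | q) | p) -> ~q) -> (q | ~q)), u
2. ~((((p | q) | p) -> ~q) -> (q | ~q)), v
3. ((p | q) | p) -> ~q, v
4. ~(q | ~q), v
5. ~q, v
6. q, v
Accessibility: uRu, uRv, vRu, vRv
Branch closes: q and ~q both at v.
Every branch closes; the branch above is one of them.

Unsatisfiable (every branch closes)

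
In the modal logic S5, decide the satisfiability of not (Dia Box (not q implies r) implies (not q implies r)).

No, unsatisfiable

1. not (Dia Box (not q implies r) implies (not q implies r)), u
2. Dia Box (not q implies r), u
3. not (not q implies r), u
4. not q, u
5. not r, u
6. Box (not q implies r), v
7. not q implies r, u
8. not q implies r, v
9. r, u
Accessibility: uRu, uRv, vRu, vRv
Branch closes: r and not r both at u.
Every branch closes; the branch above is one of them.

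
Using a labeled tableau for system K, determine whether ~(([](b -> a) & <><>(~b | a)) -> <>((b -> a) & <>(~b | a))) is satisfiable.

No, unsatisfiable

1. ~(([](b -> a) & <><>(~b | a)) -> <>((b -> a) & <>(~b | a))), 0
2. [](b -> a) & <><>(~b | a), 0
3. ~<>((b -> a) & <>(~b | a)), 0
4. [](b -> a), 0
5. <><>(~b | a), 0
6. <>(~b | a), 1
7. ~((b -> a) & <>(~b | a)), 1
8. b -> a, 1
9. ~<>(~b | a), 1
10. a, 1
11. ~b | a, 2
12. ~(~b | a), 2
13. b, 2
14. ~a, 2
15. a, 2
Accessibility: 0R1, 1R2
Branch closes: a and ~a both at 2.
(One branch shown.) All branches close.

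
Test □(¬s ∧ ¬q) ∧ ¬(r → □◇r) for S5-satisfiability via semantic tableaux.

No, unsatisfiable

1. □(¬s ∧ ¬q) ∧ ¬(r → □◇r), w0
2. □(¬s ∧ ¬q), w0
3. ¬(r → □◇r), w0
4. r, w0
5. ¬□◇r, w0
6. ¬s ∧ ¬q, w0
7. ¬s, w0
8. ¬q, w0
9. ¬◇r, w1
10. ¬s ∧ ¬q, w1
11. ¬s, w1
12. ¬q, w1
13. ¬r, w0
Accessibility: w0Rw0, w0Rw1, w1Rw0, w1Rw1
Branch closes: r and ¬r both at w0.
All branches of the tableau close; one closing branch shown above.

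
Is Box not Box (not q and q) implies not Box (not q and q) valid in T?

Tableau for the negation not (Box not Box (not q and q) implies not Box (not q and q)):
1. not (Box not Box (not q and q) implies not Box (not q and q)), 0
2. Box not Box (not q and q), 0
3. Box (not q and q), 0
4. not Box (not q and q), 0
5. not q and q, 0
6. not q, 0
7. q, 0
Accessibility: 0R0
Branch closes: q and not q both at 0.
All branches of the negation close; one closing branch shown above.

Valid in T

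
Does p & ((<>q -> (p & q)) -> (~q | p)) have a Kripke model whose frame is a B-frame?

1. p & ((<>q -> (p & q)) -> (~q | p)), w0
2. p, w0   [&-rule on 1]
3. (<>q -> (p & q)) -> (~q | p), w0   [&-rule on 1]
4. ~q | p, w0   [->-rule on 3 (branches; this branch)]
Accessibility: w0Rw0

Yes, satisfiable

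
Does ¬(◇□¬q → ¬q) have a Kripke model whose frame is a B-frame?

1. ¬(◇□¬q → ¬q), u
2. ◇□¬q, u   [¬→-rule on 1]
3. q, u   [¬→-rule on 1]
4. □¬q, v   [◇-rule on 2: fresh world v, uRv]
5. ¬q, u   [□-rule on 4 via vRu]
Accessibility: uRu, uRv, vRu, vRv
Branch closes: q and ¬q both at u.
Every branch closes; the branch above is one of them.

No, unsatisfiable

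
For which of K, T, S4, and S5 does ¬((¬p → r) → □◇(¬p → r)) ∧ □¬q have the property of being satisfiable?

K, T, S4

S4-tableau for the formula:
1. ¬((¬p → r) → □◇(¬p → r)) ∧ □¬q, 0
2. ¬((¬p → r) → □◇(¬p → r)), 0
3. □¬q, 0
4. ¬p → r, 0
5. ¬□◇(¬p → r), 0
6. ¬q, 0
7. r, 0
8. ¬◇(¬p → r), 1
9. ¬q, 1
10. ¬(¬p → r), 1
11. ¬p, 1
12. ¬r, 1
Accessibility: 0R0, 0R1, 1R1
Complete open branch: satisfiable in S4, hence also in K, T (this S4-model is also a K-model and a T-model).
S5-tableau for the formula:
1. ¬((¬p → r) → □◇(¬p → r)) ∧ □¬q, 0
2. ¬((¬p → r) → □◇(¬p → r)), 0
3. □¬q, 0
4. ¬p → r, 0
5. ¬□◇(¬p → r), 0
6. ¬q, 0
7. r, 0
8. ¬◇(¬p → r), 1
9. ¬q, 1
10. ¬(¬p → r), 0
11. ¬p, 0
12. ¬r, 0
Accessibility: 0R0, 0R1, 1R0, 1R1
Branch closes: r and ¬r both at 0.
Every branch closes (one shown): unsatisfiable in S5.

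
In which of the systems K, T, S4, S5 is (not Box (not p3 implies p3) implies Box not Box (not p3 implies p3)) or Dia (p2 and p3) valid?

S4-tableau for the negation not ((not Box (not p3 implies p3) implies Box not Box (not p3 implies p3)) or Dia (p2 and p3)):
1. not ((not Box (not p3 implies p3) implies Box not Box (not p3 implies p3)) or Dia (p2 and p3)), w0
2. not (not Box (not p3 implies p3) implies Box not Box (not p3 implies p3)), w0
3. not Dia (p2 and p3), w0
4. not Box (not p3 implies p3), w0
5. not Box not Box (not p3 implies p3), w0
6. not (p2 and p3), w0
7. not p3, w0
8. not (not p3 implies p3), w1
9. not p3, w1
10. not (p2 and p3), w1
11. Box (not p3 implies p3), w2
12. not (p2 and p3), w2
13. not p3 implies p3, w2
14. not p2, w2
15. p3, w2
Accessibility: w0Rw0, w0Rw1, w0Rw2, w1Rw1, w2Rw2
Complete open branch: countermodel on an S4-frame, so not valid in S4, nor in K, T (the same frame is also a K-frame and a T-frame).
S5-tableau for the negation not ((not Box (not p3 implies p3) implies Box not Box (not p3 implies p3)) or Dia (p2 and p3)):
1. not ((not Box (not p3 implies p3) implies Box not Box (not p3 implies p3)) or Dia (p2 and p3)), w0
2. not (not Box (not p3 implies p3) implies Box not Box (not p3 implies p3)), w0
3. not Dia (p2 and p3), w0
4. not Box (not p3 implies p3), w0
5. not Box not Box (not p3 implies p3), w0
6. not (p2 and p3), w0
7. not p2, w0
8. not (not p3 implies p3), w1
9. not p3, w1
10. not (p2 and p3), w1
11. Box (not p3 implies p3), w2
12. not (p2 and p3), w2
13. not p3 implies p3, w0
14. not p3 implies p3, w1
15. not p3 implies p3, w2
16. not p3, w2
17. p3, w0
18. p3, w1
Accessibility: w0Rw0, w0Rw1, w0Rw2, w1Rw0, w1Rw1, w1Rw2, w2Rw0, w2Rw1, w2Rw2
Branch closes: p3 and not p3 both at w1.
Every branch closes (one shown): valid in S5.

S5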